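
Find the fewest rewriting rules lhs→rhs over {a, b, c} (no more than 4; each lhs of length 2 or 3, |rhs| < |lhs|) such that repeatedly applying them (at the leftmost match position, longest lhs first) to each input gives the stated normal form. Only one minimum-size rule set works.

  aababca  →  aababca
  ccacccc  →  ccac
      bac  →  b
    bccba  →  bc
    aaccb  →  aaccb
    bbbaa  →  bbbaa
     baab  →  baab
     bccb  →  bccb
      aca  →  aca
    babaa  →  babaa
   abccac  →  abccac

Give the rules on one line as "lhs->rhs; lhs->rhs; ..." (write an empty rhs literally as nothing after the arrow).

bac->b; cba->; ccc->

  | aababca
  | ccacccc => ccac
  | bac => b
  | bccba => bc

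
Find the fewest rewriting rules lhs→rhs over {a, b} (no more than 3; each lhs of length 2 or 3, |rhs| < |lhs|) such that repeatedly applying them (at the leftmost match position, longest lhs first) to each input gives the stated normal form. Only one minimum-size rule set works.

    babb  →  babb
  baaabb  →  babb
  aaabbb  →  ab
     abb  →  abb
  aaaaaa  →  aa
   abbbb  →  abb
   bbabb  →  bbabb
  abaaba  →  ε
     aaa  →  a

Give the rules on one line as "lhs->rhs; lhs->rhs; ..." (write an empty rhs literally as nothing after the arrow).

aaa->a; aba->; bbb->b

  | babb
  | baaabb => babb
  | aaabbb => abbb => ab
  | abb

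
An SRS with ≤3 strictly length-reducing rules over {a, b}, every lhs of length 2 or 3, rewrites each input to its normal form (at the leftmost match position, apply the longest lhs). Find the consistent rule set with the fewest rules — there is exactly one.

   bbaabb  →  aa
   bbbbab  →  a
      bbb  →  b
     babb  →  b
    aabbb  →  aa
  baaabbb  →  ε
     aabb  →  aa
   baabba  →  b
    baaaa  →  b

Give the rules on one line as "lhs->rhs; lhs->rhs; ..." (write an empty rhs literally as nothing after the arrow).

  | bbaabb => aabb => aab => aa
  | bbbbab => bbab => ab => a
  | bbb => b
  | babb => bbb => b

ab->a; ba->b; bb->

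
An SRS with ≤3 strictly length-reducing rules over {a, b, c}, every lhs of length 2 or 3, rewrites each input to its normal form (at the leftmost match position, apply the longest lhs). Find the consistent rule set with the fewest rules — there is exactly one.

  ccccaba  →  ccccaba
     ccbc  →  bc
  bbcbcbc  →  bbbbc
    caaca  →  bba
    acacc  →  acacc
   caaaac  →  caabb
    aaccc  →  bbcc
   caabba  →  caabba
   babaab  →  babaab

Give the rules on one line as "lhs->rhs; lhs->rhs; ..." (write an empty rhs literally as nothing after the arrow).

aac->bb; cb->b

  | ccccaba
  | ccbc => cbc => bc
  | bbcbcbc => bbbcbc => bbbbc
  | caaca => cbba => bba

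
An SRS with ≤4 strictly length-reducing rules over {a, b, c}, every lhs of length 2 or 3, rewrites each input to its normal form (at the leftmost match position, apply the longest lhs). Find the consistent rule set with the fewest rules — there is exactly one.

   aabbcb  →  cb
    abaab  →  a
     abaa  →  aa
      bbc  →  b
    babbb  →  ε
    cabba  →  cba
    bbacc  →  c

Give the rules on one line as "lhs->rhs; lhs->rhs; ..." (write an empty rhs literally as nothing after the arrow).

ab->; ac->b; bb->a

  | aabbcb => abcb => cb
  | abaab => aab => a
  | abaa => aa
  | bbc => ac => b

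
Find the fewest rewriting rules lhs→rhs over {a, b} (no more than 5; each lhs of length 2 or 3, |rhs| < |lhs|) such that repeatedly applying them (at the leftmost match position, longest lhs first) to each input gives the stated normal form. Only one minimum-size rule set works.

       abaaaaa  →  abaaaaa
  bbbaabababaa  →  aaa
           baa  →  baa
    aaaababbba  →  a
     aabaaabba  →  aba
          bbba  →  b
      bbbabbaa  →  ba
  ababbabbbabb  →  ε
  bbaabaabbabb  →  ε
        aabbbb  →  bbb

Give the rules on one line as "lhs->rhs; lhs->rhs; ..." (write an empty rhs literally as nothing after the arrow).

  | abaaaaa
  | bbbaabababaa => babababaa => ababaa => aaa
  | baa
  | aaaababbba => aaabbba => abba => a

aab->; abb->; bab->; bba->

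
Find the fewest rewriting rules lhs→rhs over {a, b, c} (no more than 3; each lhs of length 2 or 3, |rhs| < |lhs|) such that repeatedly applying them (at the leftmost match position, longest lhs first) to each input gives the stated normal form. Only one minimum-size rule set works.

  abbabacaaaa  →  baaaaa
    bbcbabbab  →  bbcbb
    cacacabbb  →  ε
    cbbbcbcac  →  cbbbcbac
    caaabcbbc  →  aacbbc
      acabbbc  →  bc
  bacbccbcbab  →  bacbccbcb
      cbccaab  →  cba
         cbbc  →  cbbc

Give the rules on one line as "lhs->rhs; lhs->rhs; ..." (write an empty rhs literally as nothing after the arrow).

ab->; ca->a

  | abbabacaaaa => babacaaaa => bacaaaa => baaaaa
  | bbcbabbab => bbcbbab => bbcbb
  | cacacabbb => acacabbb => aacabbb => aaabbb => aabb => ab => ε
  | cbbbcbcac => cbbbcbac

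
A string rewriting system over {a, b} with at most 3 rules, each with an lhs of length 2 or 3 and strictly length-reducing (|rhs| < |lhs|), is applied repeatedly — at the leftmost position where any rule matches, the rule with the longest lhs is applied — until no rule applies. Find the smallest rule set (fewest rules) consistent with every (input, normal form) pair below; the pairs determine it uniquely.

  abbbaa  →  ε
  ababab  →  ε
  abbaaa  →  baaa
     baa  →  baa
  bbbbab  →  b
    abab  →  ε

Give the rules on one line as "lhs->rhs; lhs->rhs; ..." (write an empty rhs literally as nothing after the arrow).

ab->; bb->; bba->bb

  | abbbaa => bbaa => bba => bb => ε
  | ababab => abab => ab => ε
  | abbaaa => baaa
  | baa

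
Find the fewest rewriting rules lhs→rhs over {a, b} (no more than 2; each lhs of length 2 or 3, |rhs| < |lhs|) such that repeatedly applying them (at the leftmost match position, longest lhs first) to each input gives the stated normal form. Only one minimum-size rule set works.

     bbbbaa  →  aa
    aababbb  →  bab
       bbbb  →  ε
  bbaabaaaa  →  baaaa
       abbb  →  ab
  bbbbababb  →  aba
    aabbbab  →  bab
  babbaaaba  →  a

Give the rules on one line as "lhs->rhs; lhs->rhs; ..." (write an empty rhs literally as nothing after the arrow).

aab->b; bb->

  | bbbbaa => bbaa => aa
  | aababbb => babbb => bab
  | bbbb => bb => ε
  | bbaabaaaa => aabaaaa => baaaa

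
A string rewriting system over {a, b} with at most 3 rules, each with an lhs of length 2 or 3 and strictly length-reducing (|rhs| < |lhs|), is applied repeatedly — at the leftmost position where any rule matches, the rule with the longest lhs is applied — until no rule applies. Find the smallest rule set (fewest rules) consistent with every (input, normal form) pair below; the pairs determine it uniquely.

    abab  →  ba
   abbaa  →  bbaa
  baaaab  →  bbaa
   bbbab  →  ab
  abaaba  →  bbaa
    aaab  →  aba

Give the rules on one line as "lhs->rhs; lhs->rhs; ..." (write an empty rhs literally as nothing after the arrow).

  | abab => aab => ba
  | abbaa => bbaa
  | baaaab => baaba => bbaa
  | bbbab => bbab => bab => ab

aab->ba; abb->bb; bab->ab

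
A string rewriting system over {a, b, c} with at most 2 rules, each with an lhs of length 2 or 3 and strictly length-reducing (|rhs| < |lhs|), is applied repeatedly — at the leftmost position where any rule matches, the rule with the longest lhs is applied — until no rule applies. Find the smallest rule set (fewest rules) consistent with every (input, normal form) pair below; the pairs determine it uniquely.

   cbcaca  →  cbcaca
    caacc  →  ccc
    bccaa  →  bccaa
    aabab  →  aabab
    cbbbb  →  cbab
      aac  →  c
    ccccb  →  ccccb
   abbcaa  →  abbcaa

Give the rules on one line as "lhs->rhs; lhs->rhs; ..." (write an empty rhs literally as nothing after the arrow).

aac->c; bbb->ba

  | cbcaca
  | caacc => ccc
  | bccaa
  | aabab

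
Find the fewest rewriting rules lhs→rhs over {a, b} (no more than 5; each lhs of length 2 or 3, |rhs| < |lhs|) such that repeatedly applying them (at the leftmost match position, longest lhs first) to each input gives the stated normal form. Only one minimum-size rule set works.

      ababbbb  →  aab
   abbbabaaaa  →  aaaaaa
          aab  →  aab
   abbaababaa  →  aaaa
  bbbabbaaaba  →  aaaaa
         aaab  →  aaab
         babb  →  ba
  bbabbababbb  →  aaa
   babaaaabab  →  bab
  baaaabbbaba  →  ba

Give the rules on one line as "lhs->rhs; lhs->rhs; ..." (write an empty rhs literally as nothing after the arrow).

  | ababbbb => abbbb => aab
  | abbbabaaaa => aaabaaaa => aaaaaa
  | aab
  | abbaababaa => aaababaa => aaabaa => aaaa

aba->a; baa->ba; bb->; bbb->a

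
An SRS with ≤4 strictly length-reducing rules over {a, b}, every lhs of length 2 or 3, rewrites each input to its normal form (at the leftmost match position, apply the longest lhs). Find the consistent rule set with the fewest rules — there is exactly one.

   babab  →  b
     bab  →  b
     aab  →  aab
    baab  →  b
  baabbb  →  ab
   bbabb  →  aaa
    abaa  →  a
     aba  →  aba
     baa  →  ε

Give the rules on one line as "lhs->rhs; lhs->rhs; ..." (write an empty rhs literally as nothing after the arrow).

  | babab => bab => b
  | bab => b
  | aab
  | baab => b

baa->; bab->b; bb->a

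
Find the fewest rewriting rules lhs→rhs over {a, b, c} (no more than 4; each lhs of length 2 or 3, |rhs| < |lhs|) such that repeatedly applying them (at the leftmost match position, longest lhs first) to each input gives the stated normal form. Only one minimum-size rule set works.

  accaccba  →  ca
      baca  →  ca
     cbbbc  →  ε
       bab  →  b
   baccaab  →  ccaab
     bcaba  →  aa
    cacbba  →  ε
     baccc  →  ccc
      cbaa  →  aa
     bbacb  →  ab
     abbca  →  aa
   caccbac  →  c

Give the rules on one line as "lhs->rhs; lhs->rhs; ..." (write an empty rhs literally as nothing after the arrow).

  | accaccba => caccba => ccba => ca
  | baca => ca
  | cbbbc => bbc => ba => ε
  | bab => b

ac->; ba->; bc->a; cb->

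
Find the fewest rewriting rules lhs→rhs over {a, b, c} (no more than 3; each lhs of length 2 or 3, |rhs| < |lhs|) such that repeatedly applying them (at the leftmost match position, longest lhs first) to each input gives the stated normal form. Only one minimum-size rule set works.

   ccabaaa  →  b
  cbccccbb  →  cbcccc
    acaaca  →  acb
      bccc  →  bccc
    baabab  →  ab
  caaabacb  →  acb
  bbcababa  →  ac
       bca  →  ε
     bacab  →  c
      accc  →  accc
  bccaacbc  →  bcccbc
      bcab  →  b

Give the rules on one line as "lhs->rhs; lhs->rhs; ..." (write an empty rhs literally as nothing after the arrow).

ba->c; bb->; ca->b

  | ccabaaa => cbbaaa => caaa => baa => ca => b
  | cbccccbb => cbcccc
  | acaaca => abaca => acca => acb
  | bccc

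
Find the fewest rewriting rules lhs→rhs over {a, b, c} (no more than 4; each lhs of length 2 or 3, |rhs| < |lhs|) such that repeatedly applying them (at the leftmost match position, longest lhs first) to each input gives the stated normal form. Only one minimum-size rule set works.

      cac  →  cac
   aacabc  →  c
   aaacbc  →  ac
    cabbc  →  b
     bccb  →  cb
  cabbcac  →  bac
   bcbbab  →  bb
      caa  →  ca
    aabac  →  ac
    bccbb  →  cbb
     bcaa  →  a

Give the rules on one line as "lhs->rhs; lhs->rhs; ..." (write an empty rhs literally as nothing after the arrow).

aa->a; ab->; bc->; cab->b

  | cac
  | aacabc => acabc => abc => c
  | aaacbc => aacbc => acbc => ac
  | cabbc => bbc => b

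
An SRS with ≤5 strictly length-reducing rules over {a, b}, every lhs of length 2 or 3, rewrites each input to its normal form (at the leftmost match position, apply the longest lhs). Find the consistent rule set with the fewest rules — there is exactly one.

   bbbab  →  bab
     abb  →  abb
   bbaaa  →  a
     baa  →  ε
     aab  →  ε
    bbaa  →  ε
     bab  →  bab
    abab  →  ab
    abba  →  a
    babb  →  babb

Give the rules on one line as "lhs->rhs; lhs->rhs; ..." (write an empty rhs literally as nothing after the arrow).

aab->; aba->a; baa->; bba->ba

  | bbbab => bbab => bab
  | abb
  | bbaaa => baaa => a
  | baa => ε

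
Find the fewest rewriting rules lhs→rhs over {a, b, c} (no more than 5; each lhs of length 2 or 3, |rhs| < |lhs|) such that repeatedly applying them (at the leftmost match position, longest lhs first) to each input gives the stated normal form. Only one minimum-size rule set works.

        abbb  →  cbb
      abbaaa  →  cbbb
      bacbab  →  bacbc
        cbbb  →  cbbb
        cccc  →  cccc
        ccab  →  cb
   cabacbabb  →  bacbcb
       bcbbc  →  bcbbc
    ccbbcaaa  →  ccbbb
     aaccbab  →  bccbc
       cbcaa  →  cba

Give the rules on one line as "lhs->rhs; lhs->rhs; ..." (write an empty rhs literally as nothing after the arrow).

  | abbb => cbb
  | abbaaa => cbaaa => cbbb
  | bacbab => bacbc
  | cbbb

aa->b; aaa->bb; ab->c; ca->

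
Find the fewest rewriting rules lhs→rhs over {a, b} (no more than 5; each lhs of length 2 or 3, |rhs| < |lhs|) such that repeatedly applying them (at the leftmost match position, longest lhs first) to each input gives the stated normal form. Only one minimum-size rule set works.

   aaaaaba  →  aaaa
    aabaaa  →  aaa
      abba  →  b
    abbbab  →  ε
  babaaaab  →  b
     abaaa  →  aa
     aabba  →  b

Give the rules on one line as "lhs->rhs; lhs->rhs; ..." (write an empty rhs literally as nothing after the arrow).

  | aaaaaba => aaaa
  | aabaaa => aaa
  | abba => bba => b
  | abbbab => bbbab => bbaa => ba => ε

ab->b; aba->; ba->; bab->aa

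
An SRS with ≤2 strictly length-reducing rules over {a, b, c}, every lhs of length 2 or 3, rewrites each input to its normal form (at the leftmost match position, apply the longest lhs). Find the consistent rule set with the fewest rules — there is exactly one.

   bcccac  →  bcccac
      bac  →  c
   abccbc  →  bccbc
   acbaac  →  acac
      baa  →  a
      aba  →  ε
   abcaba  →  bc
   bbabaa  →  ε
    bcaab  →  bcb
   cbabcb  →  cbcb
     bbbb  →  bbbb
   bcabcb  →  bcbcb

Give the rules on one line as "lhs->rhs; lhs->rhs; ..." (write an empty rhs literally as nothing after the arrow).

  | bcccac
  | bac => c
  | abccbc => bccbc
  | acbaac => acac

ab->b; ba->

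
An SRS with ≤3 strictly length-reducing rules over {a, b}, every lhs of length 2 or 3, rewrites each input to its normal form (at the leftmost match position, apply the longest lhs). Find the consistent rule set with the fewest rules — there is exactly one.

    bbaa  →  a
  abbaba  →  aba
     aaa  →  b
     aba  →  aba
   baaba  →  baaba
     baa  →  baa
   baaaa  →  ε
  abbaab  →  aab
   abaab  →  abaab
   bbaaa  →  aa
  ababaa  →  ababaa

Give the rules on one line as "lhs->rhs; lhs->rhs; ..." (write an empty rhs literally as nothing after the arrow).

aaa->b; bba->

  | bbaa => a
  | abbaba => aba
  | aaa => b
  | aba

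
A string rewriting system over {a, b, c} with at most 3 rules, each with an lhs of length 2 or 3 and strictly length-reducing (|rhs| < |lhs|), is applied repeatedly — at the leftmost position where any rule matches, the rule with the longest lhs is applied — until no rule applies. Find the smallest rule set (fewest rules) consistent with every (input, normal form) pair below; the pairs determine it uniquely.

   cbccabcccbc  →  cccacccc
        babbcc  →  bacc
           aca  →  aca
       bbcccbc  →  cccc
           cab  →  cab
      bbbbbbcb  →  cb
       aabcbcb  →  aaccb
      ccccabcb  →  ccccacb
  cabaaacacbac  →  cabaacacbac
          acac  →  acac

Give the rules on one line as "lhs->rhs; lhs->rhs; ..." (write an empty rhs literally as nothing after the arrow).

aaa->aa; bc->c

  | cbccabcccbc => cccabcccbc => cccacccbc => cccacccc
  | babbcc => babcc => bacc
  | aca
  | bbcccbc => bcccbc => cccbc => cccc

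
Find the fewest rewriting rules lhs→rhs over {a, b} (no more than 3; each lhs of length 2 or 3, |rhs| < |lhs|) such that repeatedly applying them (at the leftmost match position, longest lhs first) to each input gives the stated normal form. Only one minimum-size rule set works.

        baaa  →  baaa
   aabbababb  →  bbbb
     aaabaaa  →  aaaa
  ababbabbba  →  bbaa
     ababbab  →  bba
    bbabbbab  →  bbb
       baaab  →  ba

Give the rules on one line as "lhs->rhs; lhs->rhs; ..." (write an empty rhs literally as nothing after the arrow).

aab->b; ab->a

  | baaa
  | aabbababb => bbababb => bbaabb => bbbb
  | aaabaaa => abaaa => aaaa
  | ababbabbba => aabbabbba => bbabbba => bbabba => bbaba => bbaa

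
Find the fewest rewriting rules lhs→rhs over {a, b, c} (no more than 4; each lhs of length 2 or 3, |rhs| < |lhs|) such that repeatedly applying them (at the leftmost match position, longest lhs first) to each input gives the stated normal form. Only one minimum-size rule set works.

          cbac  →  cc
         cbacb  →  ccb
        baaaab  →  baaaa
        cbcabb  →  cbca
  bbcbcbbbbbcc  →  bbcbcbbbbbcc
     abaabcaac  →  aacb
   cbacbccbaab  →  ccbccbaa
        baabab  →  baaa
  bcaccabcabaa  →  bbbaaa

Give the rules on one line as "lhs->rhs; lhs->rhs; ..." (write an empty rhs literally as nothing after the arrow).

  | cbac => cc
  | cbacb => ccb
  | baaaab => baaaa
  | cbcabb => cbcab => cbca

ab->a; aca->cc; bac->c; cac->b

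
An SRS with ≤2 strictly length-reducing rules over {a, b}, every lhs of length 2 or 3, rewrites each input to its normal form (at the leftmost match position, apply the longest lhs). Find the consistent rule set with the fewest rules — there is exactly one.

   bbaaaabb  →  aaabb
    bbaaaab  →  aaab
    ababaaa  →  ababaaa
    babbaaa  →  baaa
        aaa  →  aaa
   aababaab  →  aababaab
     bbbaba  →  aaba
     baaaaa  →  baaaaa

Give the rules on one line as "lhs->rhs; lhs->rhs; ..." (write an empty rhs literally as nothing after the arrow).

bba->; bbb->a

  | bbaaaabb => aaabb
  | bbaaaab => aaab
  | ababaaa
  | babbaaa => baaa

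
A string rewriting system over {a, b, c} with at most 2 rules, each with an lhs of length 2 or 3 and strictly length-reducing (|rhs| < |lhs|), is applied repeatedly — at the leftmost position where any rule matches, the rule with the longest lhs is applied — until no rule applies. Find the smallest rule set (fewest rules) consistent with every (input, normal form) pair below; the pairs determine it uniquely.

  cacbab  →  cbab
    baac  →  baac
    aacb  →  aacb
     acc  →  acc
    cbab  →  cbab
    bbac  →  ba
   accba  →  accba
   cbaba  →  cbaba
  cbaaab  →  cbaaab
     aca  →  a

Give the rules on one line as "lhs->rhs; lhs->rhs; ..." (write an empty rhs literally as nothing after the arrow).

bac->a; ca->

  | cacbab => cbab
  | baac
  | aacb
  | acc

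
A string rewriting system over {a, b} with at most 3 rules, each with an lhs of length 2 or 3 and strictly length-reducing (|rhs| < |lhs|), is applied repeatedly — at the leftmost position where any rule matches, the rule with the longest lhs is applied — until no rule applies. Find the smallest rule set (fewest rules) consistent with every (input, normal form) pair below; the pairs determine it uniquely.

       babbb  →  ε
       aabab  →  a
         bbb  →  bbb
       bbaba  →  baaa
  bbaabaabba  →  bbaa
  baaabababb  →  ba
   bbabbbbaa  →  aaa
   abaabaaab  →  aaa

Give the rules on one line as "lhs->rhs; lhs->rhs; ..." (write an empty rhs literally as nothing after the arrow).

  | babbb => aabb => ab => ε
  | aabab => aab => a
  | bbb
  | bbaba => baaa

ab->; bab->aa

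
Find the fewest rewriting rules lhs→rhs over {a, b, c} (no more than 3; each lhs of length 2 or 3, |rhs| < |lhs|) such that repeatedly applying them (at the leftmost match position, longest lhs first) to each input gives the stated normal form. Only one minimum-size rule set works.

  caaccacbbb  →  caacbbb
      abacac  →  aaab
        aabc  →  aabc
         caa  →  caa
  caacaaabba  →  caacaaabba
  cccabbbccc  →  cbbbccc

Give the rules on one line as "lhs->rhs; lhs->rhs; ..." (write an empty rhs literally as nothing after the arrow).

bac->ab; cca->

  | caaccacbbb => caacbbb
  | abacac => aabac => aaab
  | aabc
  | caa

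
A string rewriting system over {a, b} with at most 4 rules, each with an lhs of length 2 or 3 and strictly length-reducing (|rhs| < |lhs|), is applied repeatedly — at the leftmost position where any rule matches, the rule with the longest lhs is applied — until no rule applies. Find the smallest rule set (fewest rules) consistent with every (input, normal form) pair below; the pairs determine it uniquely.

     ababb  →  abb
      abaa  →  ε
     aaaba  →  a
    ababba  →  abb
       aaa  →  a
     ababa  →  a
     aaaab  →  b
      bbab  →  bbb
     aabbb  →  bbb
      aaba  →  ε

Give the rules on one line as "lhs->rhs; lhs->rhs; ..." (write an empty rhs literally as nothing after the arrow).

  | ababb => abb
  | abaa => aa => ε
  | aaaba => aba => a
  | ababba => abba => abb

aa->; ba->; bba->bb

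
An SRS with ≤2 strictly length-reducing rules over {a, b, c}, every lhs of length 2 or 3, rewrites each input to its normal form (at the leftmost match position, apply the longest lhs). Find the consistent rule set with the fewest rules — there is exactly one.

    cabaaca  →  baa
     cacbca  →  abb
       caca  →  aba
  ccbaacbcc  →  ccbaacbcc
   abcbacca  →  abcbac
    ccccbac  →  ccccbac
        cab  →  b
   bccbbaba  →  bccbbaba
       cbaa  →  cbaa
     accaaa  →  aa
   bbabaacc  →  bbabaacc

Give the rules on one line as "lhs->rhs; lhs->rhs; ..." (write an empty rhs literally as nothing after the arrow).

ca->; cac->ab

  | cabaaca => baaca => baa
  | cacbca => abbca => abb
  | caca => aba
  | ccbaacbcc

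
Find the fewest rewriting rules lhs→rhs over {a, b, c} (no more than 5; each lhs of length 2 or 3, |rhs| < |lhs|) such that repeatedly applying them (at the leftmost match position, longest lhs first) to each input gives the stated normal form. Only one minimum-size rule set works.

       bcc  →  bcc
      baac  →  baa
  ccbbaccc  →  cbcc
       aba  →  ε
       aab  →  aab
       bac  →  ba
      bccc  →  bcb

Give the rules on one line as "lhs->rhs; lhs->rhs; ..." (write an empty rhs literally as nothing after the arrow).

aba->; ac->a; bba->; ccc->cb

  | bcc
  | baac => baa
  | ccbbaccc => ccccc => cbcc
  | aba => ε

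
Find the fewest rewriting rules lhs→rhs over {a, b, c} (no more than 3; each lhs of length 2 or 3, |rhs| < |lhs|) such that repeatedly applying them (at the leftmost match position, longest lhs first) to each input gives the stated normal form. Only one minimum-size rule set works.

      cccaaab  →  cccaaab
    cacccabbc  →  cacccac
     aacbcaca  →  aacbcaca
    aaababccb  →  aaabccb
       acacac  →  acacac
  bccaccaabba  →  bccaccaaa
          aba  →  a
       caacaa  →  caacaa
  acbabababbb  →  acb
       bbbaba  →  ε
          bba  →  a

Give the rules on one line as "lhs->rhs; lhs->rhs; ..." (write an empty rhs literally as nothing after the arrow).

ba->; bb->

  | cccaaab
  | cacccabbc => cacccac
  | aacbcaca
  | aaababccb => aaabccb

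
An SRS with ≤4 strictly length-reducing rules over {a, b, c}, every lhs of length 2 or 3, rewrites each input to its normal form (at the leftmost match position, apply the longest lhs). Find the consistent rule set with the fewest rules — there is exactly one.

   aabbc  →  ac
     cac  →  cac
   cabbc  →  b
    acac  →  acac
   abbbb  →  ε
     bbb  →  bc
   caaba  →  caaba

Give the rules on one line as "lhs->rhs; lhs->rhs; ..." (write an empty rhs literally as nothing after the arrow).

  | aabbc => ac
  | cac
  | cabbc => cc => b
  | acac

abb->; bb->; bbb->bc; cc->b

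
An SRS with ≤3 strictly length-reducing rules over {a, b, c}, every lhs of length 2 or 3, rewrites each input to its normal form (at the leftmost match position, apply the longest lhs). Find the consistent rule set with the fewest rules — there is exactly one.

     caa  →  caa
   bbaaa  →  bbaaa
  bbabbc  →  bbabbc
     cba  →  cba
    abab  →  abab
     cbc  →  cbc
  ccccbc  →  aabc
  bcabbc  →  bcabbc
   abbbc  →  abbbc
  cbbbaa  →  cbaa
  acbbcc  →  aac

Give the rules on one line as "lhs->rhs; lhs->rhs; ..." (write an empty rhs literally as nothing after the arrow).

cbb->c; cc->a

  | caa
  | bbaaa
  | bbabbc
  | cba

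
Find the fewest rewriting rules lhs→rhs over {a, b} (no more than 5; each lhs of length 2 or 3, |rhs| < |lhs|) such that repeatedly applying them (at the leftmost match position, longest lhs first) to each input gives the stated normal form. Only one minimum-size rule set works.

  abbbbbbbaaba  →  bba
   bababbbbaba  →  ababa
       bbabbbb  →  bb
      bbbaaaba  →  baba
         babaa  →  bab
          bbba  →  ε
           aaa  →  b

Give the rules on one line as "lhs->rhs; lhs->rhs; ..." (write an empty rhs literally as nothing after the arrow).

  | abbbbbbbaaba => babbbbbaaba => bbabbbaaba => bbbabaaba => aabaaba => baaba => bba
  | bababbbbaba => babbabbaba => bbaabbaba => bbbbaba => ababa
  | bbabbbb => bbbabb => aabb => bb
  | bbbaaaba => aaaaba => baba

aa->; aaa->b; abb->ba; bbb->a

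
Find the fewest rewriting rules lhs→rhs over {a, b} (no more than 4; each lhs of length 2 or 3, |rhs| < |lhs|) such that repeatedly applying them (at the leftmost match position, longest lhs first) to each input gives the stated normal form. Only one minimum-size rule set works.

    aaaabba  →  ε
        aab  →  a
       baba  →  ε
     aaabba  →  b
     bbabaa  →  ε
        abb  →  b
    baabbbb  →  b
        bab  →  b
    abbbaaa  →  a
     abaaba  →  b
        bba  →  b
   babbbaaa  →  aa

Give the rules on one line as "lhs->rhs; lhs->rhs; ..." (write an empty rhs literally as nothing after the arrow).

  | aaaabba => aaaba => aabb => ab => ε
  | aab => a
  | baba => ba => ε
  | aaabba => aaba => abb => b

ab->; aba->bb; ba->; bbb->b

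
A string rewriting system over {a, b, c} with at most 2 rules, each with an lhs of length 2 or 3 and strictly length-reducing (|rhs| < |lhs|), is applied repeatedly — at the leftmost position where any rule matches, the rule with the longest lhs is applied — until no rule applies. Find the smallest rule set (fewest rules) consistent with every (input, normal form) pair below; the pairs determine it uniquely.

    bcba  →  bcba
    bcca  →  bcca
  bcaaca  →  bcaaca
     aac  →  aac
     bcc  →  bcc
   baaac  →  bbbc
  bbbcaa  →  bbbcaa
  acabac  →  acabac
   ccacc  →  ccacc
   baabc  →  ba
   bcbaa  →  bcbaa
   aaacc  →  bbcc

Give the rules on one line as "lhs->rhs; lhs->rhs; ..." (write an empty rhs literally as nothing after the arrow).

aaa->bb; abc->

  | bcba
  | bcca
  | bcaaca
  | aac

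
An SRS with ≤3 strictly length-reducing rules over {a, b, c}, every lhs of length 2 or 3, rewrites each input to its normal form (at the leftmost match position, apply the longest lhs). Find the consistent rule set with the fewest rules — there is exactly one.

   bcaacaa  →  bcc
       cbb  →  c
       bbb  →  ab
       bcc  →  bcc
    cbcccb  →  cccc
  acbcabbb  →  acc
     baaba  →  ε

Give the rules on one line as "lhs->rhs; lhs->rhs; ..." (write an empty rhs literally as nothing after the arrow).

aa->; bb->a; cb->c

  | bcaacaa => bccaa => bcc
  | cbb => cb => c
  | bbb => ab
  | bcc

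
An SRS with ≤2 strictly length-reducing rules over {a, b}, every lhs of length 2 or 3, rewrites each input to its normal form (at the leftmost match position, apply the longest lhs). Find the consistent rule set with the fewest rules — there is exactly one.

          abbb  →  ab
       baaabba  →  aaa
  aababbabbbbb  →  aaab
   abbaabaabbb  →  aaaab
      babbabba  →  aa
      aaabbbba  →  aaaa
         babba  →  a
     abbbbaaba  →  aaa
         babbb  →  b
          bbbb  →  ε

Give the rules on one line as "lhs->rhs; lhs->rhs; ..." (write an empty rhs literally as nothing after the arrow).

ba->; bb->

  | abbb => ab
  | baaabba => aabba => aaa
  | aababbabbbbb => aabbabbbbb => aaabbbbb => aaabbb => aaab
  | abbaabaabbb => aaabaabbb => aaaabbb => aaaab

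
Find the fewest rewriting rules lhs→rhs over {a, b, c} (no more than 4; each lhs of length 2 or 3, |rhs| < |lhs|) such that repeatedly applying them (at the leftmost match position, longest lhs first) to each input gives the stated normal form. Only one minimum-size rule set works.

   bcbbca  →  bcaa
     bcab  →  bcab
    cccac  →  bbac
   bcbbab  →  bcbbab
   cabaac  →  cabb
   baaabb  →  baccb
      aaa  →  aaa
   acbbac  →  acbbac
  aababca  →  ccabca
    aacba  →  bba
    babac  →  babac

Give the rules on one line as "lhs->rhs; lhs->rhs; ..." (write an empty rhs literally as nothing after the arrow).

  | bcbbca => bcaa
  | bcab
  | cccac => bbac
  | bcbbab

aab->cc; aac->b; bbc->a; ccc->bb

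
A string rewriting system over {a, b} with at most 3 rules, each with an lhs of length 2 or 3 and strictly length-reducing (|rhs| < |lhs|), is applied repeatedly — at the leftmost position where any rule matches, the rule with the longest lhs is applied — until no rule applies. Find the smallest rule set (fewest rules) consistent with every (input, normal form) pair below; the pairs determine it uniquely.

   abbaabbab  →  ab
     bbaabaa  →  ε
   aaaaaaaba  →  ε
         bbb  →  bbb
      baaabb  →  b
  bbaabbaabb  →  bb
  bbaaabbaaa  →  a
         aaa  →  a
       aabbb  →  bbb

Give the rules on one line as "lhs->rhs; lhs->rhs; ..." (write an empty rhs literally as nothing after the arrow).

  | abbaabbab => baabbab => aabbab => bbab => bab => ab
  | bbaabaa => baabaa => aabaa => baa => aa => ε
  | aaaaaaaba => aaaaaba => aaaba => aba => aa => ε
  | bbb

aa->; abb->b; ba->a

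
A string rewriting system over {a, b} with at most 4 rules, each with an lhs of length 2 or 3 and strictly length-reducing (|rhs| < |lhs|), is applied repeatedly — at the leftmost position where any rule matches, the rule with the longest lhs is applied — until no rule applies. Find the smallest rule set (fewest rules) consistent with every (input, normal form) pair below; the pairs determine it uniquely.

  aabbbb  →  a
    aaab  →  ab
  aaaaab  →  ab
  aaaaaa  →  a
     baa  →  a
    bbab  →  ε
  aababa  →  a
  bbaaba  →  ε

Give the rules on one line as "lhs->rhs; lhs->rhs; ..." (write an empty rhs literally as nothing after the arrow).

aa->a; ba->; bb->; bba->b

  | aabbbb => abbbb => abb => a
  | aaab => aab => ab
  | aaaaab => aaaab => aaab => aab => ab
  | aaaaaa => aaaaa => aaaa => aaa => aa => a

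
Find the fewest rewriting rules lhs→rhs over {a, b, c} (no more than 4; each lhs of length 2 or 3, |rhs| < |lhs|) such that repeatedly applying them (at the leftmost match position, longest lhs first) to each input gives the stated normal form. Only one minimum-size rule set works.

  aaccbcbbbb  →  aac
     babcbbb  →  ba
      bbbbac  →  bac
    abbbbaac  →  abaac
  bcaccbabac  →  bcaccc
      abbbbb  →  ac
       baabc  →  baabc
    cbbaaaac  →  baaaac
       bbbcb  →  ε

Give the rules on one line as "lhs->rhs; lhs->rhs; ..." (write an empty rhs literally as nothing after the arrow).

  | aaccbcbbbb => aaccbbbb => aacbbb => aabb => aac
  | babcbbb => babbb => bacb => ba
  | bbbbac => cbbac => bac
  | abbbbaac => acbbaac => abaac

bb->c; cb->; cba->c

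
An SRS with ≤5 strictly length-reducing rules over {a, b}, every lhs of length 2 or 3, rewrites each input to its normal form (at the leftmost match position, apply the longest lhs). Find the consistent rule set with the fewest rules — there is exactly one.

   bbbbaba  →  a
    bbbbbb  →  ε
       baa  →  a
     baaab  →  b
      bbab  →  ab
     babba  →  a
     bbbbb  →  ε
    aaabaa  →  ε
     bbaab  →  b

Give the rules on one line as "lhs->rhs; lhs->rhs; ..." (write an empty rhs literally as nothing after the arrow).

  | bbbbaba => bbbaba => bbaba => aba => a
  | bbbbbb => bbbbb => bbbb => bbb => bb => ε
  | baa => a
  | baaab => aab => b

aa->; ba->; bb->; bbb->bb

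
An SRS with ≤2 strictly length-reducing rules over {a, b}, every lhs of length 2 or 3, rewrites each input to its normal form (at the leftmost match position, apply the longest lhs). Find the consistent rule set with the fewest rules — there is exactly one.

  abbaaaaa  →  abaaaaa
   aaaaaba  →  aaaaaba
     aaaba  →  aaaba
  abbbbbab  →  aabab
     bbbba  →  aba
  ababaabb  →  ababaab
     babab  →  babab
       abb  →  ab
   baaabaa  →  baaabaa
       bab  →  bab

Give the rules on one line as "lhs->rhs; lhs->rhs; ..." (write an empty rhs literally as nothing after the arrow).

  | abbaaaaa => abaaaaa
  | aaaaaba
  | aaaba
  | abbbbbab => aabbab => aabab

bb->b; bbb->a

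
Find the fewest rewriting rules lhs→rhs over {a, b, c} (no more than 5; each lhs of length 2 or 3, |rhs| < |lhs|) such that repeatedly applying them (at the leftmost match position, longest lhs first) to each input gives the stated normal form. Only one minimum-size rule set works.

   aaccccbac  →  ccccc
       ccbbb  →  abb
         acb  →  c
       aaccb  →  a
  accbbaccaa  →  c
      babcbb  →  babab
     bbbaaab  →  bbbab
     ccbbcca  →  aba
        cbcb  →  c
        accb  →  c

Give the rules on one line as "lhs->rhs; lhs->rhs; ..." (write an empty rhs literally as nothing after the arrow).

aa->c; ca->a; cb->a; cba->

  | aaccccbac => cccccbac => ccccc
  | ccbbb => cabb => abb
  | acb => aa => c
  | aaccb => cccb => cca => ca => a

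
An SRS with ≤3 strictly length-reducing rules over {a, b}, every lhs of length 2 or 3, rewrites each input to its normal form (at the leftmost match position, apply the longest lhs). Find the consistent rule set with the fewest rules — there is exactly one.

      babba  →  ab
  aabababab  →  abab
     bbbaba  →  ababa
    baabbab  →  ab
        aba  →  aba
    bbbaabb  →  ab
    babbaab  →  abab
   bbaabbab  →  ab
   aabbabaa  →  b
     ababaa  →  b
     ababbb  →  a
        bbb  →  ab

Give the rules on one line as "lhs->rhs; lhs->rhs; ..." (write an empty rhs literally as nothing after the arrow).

  | babba => baab => bbb => ab
  | aabababab => bbababab => abbabab => aabbab => bbbab => abab
  | bbbaba => ababa
  | baabbab => bbbbab => abbab => aabb => bbb => ab

aa->b; bb->a; bba->ab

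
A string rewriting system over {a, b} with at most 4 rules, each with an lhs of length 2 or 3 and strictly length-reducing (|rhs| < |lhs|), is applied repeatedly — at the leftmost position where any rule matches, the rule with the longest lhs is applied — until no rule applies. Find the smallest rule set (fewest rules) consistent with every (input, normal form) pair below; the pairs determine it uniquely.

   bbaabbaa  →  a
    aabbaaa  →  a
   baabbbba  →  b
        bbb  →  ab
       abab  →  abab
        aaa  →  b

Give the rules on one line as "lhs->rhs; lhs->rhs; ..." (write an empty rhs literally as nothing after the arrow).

aaa->b; baa->; bb->a

  | bbaabbaa => aaabbaa => bbbaa => abaa => a
  | aabbaaa => aaaaaa => baaa => a
  | baabbbba => bbbba => abba => aaa => b
  | bbb => ab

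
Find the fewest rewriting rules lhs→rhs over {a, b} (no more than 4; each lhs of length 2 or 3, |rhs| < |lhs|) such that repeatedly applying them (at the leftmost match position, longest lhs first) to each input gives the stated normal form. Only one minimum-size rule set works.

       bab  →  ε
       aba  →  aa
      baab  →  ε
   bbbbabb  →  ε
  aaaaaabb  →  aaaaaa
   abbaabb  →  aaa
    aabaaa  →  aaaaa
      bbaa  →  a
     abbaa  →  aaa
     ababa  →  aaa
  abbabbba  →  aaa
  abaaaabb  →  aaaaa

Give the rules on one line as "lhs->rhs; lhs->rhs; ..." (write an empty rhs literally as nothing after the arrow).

  | bab => bb => ε
  | aba => aa
  | baab => bab => bb => ε
  | bbbbabb => bbabb => bb => ε

ab->a; ba->b; bb->; bba->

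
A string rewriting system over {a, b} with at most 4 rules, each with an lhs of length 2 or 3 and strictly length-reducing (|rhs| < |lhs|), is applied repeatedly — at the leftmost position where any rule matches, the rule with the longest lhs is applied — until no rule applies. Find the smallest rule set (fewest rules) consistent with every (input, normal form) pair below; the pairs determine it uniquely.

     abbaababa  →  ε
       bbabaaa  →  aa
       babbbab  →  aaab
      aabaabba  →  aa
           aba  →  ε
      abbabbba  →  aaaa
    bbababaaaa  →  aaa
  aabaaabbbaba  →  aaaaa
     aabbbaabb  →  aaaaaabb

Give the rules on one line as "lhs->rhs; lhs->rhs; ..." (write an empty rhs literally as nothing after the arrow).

aba->; ba->; bba->; bbb->aa

  | abbaababa => aababa => aba => ε
  | bbabaaa => baaa => aa
  | babbbab => bbbab => aaab
  | aabaabba => aabba => aa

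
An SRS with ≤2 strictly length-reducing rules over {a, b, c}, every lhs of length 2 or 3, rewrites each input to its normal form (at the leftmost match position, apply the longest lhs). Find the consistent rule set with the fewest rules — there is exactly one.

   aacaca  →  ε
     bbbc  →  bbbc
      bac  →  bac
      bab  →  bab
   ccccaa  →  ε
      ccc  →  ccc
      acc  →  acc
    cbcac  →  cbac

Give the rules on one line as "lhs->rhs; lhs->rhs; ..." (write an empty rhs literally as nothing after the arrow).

  | aacaca => caca => aca => aa => ε
  | bbbc
  | bac
  | bab

aa->; ca->a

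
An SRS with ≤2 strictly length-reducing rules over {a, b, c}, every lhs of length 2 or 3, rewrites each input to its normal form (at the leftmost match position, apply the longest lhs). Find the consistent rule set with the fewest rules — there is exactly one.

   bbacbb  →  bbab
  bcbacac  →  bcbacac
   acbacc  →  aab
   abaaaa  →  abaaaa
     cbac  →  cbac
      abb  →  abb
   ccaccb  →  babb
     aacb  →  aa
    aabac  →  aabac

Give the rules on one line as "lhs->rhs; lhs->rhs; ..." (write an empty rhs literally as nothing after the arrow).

  | bbacbb => bbab
  | bcbacac
  | acbacc => aacc => aab
  | abaaaa

acb->a; cc->b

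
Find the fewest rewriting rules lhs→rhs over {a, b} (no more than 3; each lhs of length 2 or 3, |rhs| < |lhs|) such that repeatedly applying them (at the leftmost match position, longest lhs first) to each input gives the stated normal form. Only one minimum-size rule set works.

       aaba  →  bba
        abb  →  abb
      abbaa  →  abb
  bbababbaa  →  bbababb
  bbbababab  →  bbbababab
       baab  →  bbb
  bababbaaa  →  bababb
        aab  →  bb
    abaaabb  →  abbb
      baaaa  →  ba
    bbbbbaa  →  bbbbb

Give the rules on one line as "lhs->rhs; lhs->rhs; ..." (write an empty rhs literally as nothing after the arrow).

aa->; aaa->; aab->bb

  | aaba => bba
  | abb
  | abbaa => abb
  | bbababbaa => bbababb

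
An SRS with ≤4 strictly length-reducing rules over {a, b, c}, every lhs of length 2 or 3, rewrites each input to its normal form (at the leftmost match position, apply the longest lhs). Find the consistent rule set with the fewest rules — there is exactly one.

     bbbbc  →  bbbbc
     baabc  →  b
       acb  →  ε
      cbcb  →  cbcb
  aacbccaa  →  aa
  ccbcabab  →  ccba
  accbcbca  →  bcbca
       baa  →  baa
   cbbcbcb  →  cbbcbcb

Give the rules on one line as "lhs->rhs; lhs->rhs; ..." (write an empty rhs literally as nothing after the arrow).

  | bbbbc
  | baabc => bacc => b
  | acb => ε
  | cbcb

ab->c; acb->; acc->; ccc->a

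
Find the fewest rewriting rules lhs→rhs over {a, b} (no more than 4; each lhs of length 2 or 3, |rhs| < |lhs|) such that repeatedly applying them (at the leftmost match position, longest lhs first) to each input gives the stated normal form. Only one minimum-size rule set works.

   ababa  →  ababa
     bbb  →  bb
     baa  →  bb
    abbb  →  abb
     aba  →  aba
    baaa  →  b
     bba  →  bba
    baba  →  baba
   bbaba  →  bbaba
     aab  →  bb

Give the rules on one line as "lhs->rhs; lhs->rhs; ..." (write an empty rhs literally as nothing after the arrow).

aa->b; aaa->; bbb->bb

  | ababa
  | bbb => bb
  | baa => bb
  | abbb => abb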